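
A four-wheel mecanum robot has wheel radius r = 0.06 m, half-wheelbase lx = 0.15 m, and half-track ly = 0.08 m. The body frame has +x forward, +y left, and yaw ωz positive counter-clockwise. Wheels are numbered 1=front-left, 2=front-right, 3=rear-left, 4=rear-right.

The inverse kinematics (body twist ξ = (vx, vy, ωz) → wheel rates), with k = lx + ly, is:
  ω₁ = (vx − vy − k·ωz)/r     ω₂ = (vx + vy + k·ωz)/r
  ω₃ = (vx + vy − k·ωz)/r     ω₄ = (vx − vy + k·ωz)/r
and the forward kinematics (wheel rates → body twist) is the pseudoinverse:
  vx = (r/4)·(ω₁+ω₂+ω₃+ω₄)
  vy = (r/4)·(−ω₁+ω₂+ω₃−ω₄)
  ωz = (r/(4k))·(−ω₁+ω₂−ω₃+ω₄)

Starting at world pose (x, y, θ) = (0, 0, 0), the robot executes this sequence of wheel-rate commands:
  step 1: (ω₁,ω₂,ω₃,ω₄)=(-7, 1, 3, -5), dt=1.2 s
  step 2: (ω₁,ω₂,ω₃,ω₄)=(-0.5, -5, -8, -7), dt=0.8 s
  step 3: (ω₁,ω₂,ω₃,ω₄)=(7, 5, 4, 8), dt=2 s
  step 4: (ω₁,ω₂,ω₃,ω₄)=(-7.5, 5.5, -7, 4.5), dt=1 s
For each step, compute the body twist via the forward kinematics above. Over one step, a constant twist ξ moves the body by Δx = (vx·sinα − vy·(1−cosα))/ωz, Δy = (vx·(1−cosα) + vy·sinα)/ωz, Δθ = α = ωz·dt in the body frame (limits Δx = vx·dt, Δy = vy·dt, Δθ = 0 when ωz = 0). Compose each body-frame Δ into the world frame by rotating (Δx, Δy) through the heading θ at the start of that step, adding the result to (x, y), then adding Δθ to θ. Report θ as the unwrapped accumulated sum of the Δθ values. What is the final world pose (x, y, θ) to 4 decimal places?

(0.2588, -0.0056, 1.6761)

step 1: ξ=(vx,vy,ωz)=(-0.1200, 0.2400, 0.0000), dt=1.2 → body Δ=(-0.1440, 0.2880, 0.0000) → world pose (-0.1440, 0.2880, 0.0000)
step 2: ξ=(vx,vy,ωz)=(-0.3075, -0.0825, -0.2283), dt=0.8 → body Δ=(-0.2506, -0.0432, -0.1826) → world pose (-0.3946, 0.2448, -0.1826)
step 3: ξ=(vx,vy,ωz)=(0.3600, -0.0900, 0.1304), dt=2.0 → body Δ=(0.7352, -0.0846, 0.2609) → world pose (0.3130, 0.0281, 0.0783)
step 4: ξ=(vx,vy,ωz)=(-0.0675, 0.0225, 1.5978), dt=1.0 → body Δ=(-0.0567, -0.0293, 1.5978) → world pose (0.2588, -0.0056, 1.6761)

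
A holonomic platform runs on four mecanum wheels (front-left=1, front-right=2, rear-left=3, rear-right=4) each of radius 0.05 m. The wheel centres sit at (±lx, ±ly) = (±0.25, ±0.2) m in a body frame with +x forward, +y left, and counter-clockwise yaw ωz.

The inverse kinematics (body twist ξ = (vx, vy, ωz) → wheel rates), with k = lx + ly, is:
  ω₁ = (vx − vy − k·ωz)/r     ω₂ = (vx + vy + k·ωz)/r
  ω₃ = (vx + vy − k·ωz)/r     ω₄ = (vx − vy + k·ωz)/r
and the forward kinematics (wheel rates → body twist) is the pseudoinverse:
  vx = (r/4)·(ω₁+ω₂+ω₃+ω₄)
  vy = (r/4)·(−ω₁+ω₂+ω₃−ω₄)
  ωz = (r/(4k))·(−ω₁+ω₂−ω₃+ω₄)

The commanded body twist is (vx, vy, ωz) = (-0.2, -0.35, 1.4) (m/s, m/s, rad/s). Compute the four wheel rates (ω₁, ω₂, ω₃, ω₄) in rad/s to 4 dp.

(-9.6000, 1.6000, -23.6000, 15.6000)

k = lx + ly = 0.25 + 0.2 = 0.4500;  k·ωz = 0.4500·1.4 = 0.6300
ω₁ (FL) = (vx − vy − k·ωz)/r = -0.4800/0.05 = -9.6000
ω₂ (FR) = (vx + vy + k·ωz)/r = 0.0800/0.05 = 1.6000
ω₃ (RL) = (vx + vy − k·ωz)/r = -1.1800/0.05 = -23.6000
ω₄ (RR) = (vx − vy + k·ωz)/r = 0.7800/0.05 = 15.6000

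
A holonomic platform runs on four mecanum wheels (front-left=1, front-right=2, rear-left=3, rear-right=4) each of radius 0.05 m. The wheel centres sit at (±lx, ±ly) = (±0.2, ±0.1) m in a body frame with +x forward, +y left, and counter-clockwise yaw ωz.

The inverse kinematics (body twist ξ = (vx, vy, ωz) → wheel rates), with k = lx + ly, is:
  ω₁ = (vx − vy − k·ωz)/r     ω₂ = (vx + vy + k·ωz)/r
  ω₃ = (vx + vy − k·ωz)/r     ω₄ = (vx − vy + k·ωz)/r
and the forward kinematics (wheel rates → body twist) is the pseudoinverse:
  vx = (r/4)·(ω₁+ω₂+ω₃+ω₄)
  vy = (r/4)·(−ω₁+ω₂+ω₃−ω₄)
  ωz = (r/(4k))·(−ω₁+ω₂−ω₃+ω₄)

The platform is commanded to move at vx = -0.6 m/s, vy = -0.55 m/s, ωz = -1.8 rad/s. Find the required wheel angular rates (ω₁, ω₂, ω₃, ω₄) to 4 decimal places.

k = lx + ly = 0.2 + 0.1 = 0.3000;  k·ωz = 0.3000·-1.8 = -0.5400
ω₁ (FL) = (vx − vy − k·ωz)/r = 0.4900/0.05 = 9.8000
ω₂ (FR) = (vx + vy + k·ωz)/r = -1.6900/0.05 = -33.8000
ω₃ (RL) = (vx + vy − k·ωz)/r = -0.6100/0.05 = -12.2000
ω₄ (RR) = (vx − vy + k·ωz)/r = -0.5900/0.05 = -11.8000

(9.8000, -33.8000, -12.2000, -11.8000)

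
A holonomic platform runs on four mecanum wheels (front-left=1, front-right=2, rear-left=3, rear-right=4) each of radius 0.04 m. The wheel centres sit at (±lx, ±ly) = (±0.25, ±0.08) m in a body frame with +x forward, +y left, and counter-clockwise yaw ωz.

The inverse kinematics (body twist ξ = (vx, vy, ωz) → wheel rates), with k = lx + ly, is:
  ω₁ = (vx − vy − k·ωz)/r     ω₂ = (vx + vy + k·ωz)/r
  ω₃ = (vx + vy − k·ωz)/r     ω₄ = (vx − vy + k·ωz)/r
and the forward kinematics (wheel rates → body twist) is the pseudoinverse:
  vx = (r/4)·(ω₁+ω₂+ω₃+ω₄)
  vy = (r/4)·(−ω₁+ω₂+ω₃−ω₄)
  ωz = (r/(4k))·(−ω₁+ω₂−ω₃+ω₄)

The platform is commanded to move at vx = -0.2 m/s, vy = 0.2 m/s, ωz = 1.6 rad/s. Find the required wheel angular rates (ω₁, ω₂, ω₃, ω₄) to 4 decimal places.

(-23.2000, 13.2000, -13.2000, 3.2000)

k = lx + ly = 0.25 + 0.08 = 0.3300;  k·ωz = 0.3300·1.6 = 0.5280
ω₁ (FL) = (vx − vy − k·ωz)/r = -0.9280/0.04 = -23.2000
ω₂ (FR) = (vx + vy + k·ωz)/r = 0.5280/0.04 = 13.2000
ω₃ (RL) = (vx + vy − k·ωz)/r = -0.5280/0.04 = -13.2000
ω₄ (RR) = (vx − vy + k·ωz)/r = 0.1280/0.04 = 3.2000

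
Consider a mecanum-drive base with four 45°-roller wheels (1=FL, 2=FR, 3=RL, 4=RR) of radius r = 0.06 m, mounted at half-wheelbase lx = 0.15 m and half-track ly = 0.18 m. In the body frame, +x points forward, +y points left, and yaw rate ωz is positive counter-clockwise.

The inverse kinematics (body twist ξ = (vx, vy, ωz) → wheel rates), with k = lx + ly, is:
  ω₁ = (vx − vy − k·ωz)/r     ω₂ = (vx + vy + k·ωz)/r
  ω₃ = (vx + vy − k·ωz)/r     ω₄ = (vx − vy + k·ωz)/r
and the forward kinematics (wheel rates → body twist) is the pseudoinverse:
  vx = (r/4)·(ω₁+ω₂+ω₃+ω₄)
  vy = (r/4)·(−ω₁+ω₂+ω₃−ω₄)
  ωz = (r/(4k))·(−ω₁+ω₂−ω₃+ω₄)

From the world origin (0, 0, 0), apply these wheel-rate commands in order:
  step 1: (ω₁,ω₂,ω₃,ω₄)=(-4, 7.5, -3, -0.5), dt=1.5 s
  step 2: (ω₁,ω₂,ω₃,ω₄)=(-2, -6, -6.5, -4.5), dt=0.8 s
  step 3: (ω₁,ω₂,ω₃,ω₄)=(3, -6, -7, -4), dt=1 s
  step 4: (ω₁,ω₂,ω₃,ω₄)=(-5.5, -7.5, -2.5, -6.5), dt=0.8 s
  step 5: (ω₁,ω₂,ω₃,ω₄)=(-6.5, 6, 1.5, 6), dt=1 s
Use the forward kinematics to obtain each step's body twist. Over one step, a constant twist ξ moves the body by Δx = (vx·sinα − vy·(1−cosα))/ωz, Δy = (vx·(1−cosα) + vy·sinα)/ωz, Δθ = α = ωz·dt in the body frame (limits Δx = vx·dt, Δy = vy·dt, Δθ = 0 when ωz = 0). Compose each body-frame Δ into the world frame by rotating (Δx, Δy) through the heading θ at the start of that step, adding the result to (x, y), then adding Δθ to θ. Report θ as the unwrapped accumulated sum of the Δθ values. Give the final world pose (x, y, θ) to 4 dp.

(-0.4547, -0.2756, 1.1636)

step 1: ξ=(vx,vy,ωz)=(0.0000, 0.1350, 0.6364), dt=1.5 → body Δ=(-0.0895, 0.1731, 0.9545) → world pose (-0.0895, 0.1731, 0.9545)
step 2: ξ=(vx,vy,ωz)=(-0.2850, -0.0900, -0.0909), dt=0.8 → body Δ=(-0.2304, -0.0636, -0.0727) → world pose (-0.1708, -0.0517, 0.8818)
step 3: ξ=(vx,vy,ωz)=(-0.2100, -0.1800, -0.2727), dt=1.0 → body Δ=(-0.2318, -0.1493, -0.2727) → world pose (-0.2029, -0.3256, 0.6091)
step 4: ξ=(vx,vy,ωz)=(-0.3300, 0.0300, -0.2727), dt=0.8 → body Δ=(-0.2593, 0.0525, -0.2182) → world pose (-0.4456, -0.4309, 0.3909)
step 5: ξ=(vx,vy,ωz)=(0.1050, 0.1200, 0.7727), dt=1.0 → body Δ=(0.0508, 0.1470, 0.7727) → world pose (-0.4547, -0.2756, 1.1636)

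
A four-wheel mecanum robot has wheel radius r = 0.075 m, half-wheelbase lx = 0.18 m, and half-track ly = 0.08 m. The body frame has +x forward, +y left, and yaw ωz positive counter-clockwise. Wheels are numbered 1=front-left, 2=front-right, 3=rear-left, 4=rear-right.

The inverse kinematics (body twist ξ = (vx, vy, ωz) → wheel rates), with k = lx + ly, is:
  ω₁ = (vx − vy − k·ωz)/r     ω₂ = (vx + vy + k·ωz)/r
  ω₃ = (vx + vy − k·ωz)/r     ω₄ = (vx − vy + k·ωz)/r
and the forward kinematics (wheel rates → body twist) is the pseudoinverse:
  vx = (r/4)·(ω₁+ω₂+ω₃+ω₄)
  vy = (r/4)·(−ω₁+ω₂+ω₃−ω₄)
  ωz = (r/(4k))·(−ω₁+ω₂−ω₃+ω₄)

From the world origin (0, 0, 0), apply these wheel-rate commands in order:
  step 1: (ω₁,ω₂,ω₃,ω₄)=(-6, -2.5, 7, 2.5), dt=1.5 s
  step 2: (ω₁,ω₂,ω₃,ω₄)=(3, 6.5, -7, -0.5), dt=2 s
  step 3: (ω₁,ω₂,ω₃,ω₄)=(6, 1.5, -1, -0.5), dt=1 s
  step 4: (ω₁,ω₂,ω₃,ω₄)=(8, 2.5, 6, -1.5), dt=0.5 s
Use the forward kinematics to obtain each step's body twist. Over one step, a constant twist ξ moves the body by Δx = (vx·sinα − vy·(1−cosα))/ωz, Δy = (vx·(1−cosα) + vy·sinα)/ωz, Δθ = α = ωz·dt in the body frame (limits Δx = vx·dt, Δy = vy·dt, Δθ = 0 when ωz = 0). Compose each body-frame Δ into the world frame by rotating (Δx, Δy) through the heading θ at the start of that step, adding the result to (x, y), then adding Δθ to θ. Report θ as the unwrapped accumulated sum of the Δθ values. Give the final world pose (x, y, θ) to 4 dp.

step 1: ξ=(vx,vy,ωz)=(0.0188, 0.1500, -0.0721), dt=1.5 → body Δ=(0.0402, 0.2230, -0.1082) → world pose (0.0402, 0.2230, -0.1082)
step 2: ξ=(vx,vy,ωz)=(0.0375, -0.0563, 0.7212), dt=2.0 → body Δ=(0.1196, -0.0320, 1.4423) → world pose (0.1556, 0.1783, 1.3341)
step 3: ξ=(vx,vy,ωz)=(0.1125, -0.0937, -0.2885), dt=1.0 → body Δ=(0.0975, -0.1086, -0.2885) → world pose (0.2841, 0.2476, 1.0457)
step 4: ξ=(vx,vy,ωz)=(0.2812, 0.0375, -0.9375), dt=0.5 → body Δ=(0.1398, -0.0143, -0.4687) → world pose (0.3665, 0.3615, 0.5769)

(0.3665, 0.3615, 0.5769)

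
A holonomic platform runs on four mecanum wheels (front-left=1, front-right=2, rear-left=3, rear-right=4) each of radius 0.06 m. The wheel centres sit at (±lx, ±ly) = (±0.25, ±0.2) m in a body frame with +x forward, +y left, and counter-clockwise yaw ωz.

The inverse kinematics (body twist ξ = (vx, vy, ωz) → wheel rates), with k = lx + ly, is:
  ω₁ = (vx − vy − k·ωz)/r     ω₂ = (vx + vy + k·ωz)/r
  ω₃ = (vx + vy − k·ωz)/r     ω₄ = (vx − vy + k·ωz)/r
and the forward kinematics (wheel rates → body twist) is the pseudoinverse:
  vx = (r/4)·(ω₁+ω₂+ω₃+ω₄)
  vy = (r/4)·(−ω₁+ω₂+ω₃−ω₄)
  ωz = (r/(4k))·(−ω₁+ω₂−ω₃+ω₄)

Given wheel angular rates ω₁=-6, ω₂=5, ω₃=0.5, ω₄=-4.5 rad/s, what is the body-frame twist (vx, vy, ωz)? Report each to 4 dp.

k = lx + ly = 0.25 + 0.2 = 0.4500
ω₁+ω₂+ω₃+ω₄ = -5.0000  →  vx = (0.06/4)·-5.0000 = -0.0750
−ω₁+ω₂+ω₃−ω₄ = 16.0000  →  vy = (0.06/4)·16.0000 = 0.2400
−ω₁+ω₂−ω₃+ω₄ = 6.0000  →  ωz = (0.06/1.8000)·6.0000 = 0.2000

(-0.0750, 0.2400, 0.2000)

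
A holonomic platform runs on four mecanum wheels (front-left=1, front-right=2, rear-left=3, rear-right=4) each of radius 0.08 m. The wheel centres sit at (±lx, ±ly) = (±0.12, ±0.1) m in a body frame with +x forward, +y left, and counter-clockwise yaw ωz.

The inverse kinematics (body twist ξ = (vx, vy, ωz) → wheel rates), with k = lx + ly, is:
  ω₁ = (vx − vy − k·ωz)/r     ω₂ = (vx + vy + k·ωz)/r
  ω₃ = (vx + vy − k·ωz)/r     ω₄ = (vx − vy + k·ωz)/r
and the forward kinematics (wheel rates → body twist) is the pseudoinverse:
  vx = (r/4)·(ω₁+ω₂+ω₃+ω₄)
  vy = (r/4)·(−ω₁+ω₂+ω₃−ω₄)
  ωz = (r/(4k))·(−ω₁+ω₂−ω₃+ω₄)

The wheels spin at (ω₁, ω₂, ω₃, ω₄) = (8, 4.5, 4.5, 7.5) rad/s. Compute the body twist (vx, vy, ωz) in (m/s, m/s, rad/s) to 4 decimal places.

k = lx + ly = 0.12 + 0.1 = 0.2200
ω₁+ω₂+ω₃+ω₄ = 24.5000  →  vx = (0.08/4)·24.5000 = 0.4900
−ω₁+ω₂+ω₃−ω₄ = -6.5000  →  vy = (0.08/4)·-6.5000 = -0.1300
−ω₁+ω₂−ω₃+ω₄ = -0.5000  →  ωz = (0.08/0.8800)·-0.5000 = -0.0455

(0.4900, -0.1300, -0.0455)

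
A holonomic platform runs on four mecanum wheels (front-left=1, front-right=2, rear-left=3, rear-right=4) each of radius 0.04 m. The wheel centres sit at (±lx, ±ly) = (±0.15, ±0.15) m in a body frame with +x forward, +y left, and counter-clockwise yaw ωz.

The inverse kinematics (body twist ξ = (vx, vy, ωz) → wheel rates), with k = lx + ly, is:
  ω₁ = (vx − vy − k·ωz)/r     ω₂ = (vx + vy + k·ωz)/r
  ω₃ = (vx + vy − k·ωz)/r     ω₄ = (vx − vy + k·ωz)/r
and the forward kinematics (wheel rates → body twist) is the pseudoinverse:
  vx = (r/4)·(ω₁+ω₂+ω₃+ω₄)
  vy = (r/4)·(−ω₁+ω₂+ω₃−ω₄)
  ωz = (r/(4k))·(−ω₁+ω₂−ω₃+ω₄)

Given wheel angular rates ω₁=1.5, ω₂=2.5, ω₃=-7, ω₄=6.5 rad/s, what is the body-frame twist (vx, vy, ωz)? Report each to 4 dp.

k = lx + ly = 0.15 + 0.15 = 0.3000
ω₁+ω₂+ω₃+ω₄ = 3.5000  →  vx = (0.04/4)·3.5000 = 0.0350
−ω₁+ω₂+ω₃−ω₄ = -12.5000  →  vy = (0.04/4)·-12.5000 = -0.1250
−ω₁+ω₂−ω₃+ω₄ = 14.5000  →  ωz = (0.04/1.2000)·14.5000 = 0.4833

(0.0350, -0.1250, 0.4833)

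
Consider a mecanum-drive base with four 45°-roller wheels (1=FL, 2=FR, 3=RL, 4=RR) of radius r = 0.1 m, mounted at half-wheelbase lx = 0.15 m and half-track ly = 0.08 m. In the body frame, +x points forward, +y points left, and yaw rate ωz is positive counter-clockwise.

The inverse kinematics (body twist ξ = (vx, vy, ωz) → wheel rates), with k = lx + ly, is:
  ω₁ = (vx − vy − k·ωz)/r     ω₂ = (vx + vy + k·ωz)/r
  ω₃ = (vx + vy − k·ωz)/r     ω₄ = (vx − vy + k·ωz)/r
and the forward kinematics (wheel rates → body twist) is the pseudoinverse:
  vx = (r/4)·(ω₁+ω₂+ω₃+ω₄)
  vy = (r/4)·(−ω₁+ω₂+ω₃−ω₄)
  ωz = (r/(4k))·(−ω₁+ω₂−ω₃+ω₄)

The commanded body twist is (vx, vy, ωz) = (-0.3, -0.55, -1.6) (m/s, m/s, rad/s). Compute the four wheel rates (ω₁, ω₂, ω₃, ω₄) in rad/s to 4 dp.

(6.1800, -12.1800, -4.8200, -1.1800)

k = lx + ly = 0.15 + 0.08 = 0.2300;  k·ωz = 0.2300·-1.6 = -0.3680
ω₁ (FL) = (vx − vy − k·ωz)/r = 0.6180/0.1 = 6.1800
ω₂ (FR) = (vx + vy + k·ωz)/r = -1.2180/0.1 = -12.1800
ω₃ (RL) = (vx + vy − k·ωz)/r = -0.4820/0.1 = -4.8200
ω₄ (RR) = (vx − vy + k·ωz)/r = -0.1180/0.1 = -1.1800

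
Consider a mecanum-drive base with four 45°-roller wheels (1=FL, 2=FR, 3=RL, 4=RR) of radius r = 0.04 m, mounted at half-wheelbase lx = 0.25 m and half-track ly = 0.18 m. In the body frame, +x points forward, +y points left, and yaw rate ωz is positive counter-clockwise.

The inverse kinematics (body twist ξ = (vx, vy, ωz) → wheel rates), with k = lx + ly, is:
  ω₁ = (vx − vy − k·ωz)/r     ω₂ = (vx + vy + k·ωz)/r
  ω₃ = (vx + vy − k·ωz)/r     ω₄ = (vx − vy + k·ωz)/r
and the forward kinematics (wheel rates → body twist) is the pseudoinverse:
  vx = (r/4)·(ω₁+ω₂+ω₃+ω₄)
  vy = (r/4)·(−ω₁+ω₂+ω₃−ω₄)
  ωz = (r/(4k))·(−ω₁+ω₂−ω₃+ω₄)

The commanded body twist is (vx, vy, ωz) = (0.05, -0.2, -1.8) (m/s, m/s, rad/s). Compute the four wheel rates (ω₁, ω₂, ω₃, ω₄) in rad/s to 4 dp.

(25.6000, -23.1000, 15.6000, -13.1000)

k = lx + ly = 0.25 + 0.18 = 0.4300;  k·ωz = 0.4300·-1.8 = -0.7740
ω₁ (FL) = (vx − vy − k·ωz)/r = 1.0240/0.04 = 25.6000
ω₂ (FR) = (vx + vy + k·ωz)/r = -0.9240/0.04 = -23.1000
ω₃ (RL) = (vx + vy − k·ωz)/r = 0.6240/0.04 = 15.6000
ω₄ (RR) = (vx − vy + k·ωz)/r = -0.5240/0.04 = -13.1000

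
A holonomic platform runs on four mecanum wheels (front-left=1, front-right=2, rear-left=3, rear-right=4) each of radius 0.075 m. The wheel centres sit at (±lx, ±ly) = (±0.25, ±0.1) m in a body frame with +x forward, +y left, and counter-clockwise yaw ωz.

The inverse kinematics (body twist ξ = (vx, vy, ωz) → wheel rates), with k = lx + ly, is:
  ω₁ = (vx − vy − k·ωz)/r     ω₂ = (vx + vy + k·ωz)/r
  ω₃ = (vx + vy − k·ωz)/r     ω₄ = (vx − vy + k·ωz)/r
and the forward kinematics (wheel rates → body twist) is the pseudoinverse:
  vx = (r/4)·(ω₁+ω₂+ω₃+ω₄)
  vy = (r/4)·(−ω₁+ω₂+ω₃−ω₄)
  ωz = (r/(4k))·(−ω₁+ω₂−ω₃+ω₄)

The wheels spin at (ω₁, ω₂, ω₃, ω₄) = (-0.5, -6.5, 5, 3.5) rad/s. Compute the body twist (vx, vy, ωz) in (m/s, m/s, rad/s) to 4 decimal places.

k = lx + ly = 0.25 + 0.1 = 0.3500
ω₁+ω₂+ω₃+ω₄ = 1.5000  →  vx = (0.075/4)·1.5000 = 0.0281
−ω₁+ω₂+ω₃−ω₄ = -4.5000  →  vy = (0.075/4)·-4.5000 = -0.0844
−ω₁+ω₂−ω₃+ω₄ = -7.5000  →  ωz = (0.075/1.4000)·-7.5000 = -0.4018

(0.0281, -0.0844, -0.4018)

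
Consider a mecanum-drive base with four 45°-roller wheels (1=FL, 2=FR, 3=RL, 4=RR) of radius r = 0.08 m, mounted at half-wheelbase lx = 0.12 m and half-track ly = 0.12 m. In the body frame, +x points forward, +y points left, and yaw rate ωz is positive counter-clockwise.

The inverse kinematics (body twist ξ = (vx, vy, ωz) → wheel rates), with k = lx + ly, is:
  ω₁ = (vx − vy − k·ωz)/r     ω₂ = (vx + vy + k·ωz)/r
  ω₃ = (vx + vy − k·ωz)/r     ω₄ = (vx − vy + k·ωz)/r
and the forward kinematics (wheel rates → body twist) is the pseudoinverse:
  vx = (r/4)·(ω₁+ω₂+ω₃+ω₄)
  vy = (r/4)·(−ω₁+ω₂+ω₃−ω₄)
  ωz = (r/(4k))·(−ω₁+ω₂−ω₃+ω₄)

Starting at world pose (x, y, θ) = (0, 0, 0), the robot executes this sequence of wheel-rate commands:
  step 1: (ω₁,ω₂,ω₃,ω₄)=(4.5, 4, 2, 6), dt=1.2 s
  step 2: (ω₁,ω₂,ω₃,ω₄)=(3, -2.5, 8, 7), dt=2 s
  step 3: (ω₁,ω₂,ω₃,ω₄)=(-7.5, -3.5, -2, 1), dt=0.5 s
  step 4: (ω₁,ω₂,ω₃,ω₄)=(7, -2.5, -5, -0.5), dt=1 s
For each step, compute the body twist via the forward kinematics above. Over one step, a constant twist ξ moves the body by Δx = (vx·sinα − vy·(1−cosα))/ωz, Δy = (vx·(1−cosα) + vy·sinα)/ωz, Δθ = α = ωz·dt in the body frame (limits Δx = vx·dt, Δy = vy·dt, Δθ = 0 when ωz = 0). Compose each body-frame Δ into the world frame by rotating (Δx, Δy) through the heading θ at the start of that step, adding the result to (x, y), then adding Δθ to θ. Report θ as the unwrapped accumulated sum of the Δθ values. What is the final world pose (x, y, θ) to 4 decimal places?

step 1: ξ=(vx,vy,ωz)=(0.3300, -0.0900, 0.2917), dt=1.2 → body Δ=(0.4067, -0.0372, 0.3500) → world pose (0.4067, -0.0372, 0.3500)
step 2: ξ=(vx,vy,ωz)=(0.3100, -0.0900, -0.5417), dt=2.0 → body Δ=(0.4173, -0.4510, -1.0833) → world pose (0.9534, -0.3178, -0.7333)
step 3: ξ=(vx,vy,ωz)=(-0.2400, 0.0200, 0.5833), dt=0.5 → body Δ=(-0.1198, -0.0075, 0.2917) → world pose (0.8593, -0.2432, -0.4417)
step 4: ξ=(vx,vy,ωz)=(-0.0200, -0.2800, -0.4167), dt=1.0 → body Δ=(-0.0769, -0.2679, -0.4167) → world pose (0.6753, -0.4525, -0.8583)

(0.6753, -0.4525, -0.8583)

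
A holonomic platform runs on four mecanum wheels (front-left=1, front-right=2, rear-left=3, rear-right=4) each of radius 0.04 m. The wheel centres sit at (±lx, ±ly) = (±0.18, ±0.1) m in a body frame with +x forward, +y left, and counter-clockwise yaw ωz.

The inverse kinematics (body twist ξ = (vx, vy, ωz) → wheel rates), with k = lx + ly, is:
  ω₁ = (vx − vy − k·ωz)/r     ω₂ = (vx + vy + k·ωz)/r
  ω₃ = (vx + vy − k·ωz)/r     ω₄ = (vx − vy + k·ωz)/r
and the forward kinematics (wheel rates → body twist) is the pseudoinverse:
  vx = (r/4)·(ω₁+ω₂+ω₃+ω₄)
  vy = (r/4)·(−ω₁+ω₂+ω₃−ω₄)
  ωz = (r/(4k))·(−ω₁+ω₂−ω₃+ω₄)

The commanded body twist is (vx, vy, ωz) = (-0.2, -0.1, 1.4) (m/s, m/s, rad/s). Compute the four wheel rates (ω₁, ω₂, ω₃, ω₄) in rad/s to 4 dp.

k = lx + ly = 0.18 + 0.1 = 0.2800;  k·ωz = 0.2800·1.4 = 0.3920
ω₁ (FL) = (vx − vy − k·ωz)/r = -0.4920/0.04 = -12.3000
ω₂ (FR) = (vx + vy + k·ωz)/r = 0.0920/0.04 = 2.3000
ω₃ (RL) = (vx + vy − k·ωz)/r = -0.6920/0.04 = -17.3000
ω₄ (RR) = (vx − vy + k·ωz)/r = 0.2920/0.04 = 7.3000

(-12.3000, 2.3000, -17.3000, 7.3000)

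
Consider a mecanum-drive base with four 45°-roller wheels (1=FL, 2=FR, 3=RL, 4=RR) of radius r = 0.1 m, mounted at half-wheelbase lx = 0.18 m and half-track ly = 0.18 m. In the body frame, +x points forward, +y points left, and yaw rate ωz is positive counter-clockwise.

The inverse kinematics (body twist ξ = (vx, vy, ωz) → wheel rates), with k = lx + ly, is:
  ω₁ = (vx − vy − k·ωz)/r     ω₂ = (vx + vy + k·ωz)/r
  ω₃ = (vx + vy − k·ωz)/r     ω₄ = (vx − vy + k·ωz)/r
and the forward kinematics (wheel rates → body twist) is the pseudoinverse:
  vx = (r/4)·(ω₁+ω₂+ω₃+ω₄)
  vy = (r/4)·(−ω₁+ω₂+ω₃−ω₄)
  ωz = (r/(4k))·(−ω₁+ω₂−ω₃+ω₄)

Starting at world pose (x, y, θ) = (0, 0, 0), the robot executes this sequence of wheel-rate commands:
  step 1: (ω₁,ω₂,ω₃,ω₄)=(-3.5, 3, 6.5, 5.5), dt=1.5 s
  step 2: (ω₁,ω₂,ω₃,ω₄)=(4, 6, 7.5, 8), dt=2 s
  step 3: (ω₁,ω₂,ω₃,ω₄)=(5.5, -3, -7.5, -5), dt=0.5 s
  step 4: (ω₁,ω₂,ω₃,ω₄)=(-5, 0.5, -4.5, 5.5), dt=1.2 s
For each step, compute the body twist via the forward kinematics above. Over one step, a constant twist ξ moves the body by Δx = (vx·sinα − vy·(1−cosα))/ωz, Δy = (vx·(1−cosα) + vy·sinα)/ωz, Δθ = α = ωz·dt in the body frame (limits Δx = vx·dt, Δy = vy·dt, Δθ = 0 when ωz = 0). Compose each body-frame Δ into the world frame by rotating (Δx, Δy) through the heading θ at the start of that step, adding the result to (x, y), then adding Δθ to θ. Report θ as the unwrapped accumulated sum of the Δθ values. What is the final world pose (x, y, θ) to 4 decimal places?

step 1: ξ=(vx,vy,ωz)=(0.2875, 0.1875, 0.3819), dt=1.5 → body Δ=(0.3297, 0.3863, 0.5729) → world pose (0.3297, 0.3863, 0.5729)
step 2: ξ=(vx,vy,ωz)=(0.6375, 0.0375, 0.1736), dt=2.0 → body Δ=(1.2366, 0.2926, 0.3472) → world pose (1.2102, 1.3026, 0.9201)
step 3: ξ=(vx,vy,ωz)=(-0.2500, -0.2750, -0.4167), dt=0.5 → body Δ=(-0.1384, -0.1235, -0.2083) → world pose (1.2247, 1.1177, 0.7118)
step 4: ξ=(vx,vy,ωz)=(-0.0875, -0.1125, 1.0764), dt=1.2 → body Δ=(-0.0024, -0.1594, 1.2917) → world pose (1.3269, 0.9954, 2.0035)

(1.3269, 0.9954, 2.0035)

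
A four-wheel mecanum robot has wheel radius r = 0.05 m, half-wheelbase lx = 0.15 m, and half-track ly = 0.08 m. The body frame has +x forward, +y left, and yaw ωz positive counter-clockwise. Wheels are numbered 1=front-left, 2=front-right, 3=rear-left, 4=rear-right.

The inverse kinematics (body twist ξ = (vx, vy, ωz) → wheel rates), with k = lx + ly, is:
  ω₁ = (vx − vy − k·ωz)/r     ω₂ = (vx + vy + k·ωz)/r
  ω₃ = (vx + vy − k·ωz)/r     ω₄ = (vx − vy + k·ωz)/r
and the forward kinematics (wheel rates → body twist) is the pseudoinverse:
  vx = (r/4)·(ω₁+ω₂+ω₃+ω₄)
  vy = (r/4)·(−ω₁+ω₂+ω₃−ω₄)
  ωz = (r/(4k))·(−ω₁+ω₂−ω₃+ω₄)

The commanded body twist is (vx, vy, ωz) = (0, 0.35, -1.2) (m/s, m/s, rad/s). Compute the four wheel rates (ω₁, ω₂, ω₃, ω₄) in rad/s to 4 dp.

k = lx + ly = 0.15 + 0.08 = 0.2300;  k·ωz = 0.2300·-1.2 = -0.2760
ω₁ (FL) = (vx − vy − k·ωz)/r = -0.0740/0.05 = -1.4800
ω₂ (FR) = (vx + vy + k·ωz)/r = 0.0740/0.05 = 1.4800
ω₃ (RL) = (vx + vy − k·ωz)/r = 0.6260/0.05 = 12.5200
ω₄ (RR) = (vx − vy + k·ωz)/r = -0.6260/0.05 = -12.5200

(-1.4800, 1.4800, 12.5200, -12.5200)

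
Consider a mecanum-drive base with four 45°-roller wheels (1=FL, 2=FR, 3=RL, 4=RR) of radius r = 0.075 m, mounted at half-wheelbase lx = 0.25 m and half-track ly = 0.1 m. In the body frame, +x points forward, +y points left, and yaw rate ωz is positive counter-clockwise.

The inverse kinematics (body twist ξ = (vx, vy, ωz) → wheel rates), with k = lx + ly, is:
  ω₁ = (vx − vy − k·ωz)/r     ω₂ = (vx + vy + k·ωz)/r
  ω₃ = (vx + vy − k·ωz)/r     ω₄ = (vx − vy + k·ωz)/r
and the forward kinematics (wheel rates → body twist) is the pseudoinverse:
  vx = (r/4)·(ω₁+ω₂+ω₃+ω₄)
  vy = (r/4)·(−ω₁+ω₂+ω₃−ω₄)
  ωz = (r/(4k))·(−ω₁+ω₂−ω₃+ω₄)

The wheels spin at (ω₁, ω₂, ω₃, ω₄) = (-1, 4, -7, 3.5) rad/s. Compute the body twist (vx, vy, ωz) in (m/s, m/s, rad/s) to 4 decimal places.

(-0.0094, -0.1031, 0.8304)

k = lx + ly = 0.25 + 0.1 = 0.3500
ω₁+ω₂+ω₃+ω₄ = -0.5000  →  vx = (0.075/4)·-0.5000 = -0.0094
−ω₁+ω₂+ω₃−ω₄ = -5.5000  →  vy = (0.075/4)·-5.5000 = -0.1031
−ω₁+ω₂−ω₃+ω₄ = 15.5000  →  ωz = (0.075/1.4000)·15.5000 = 0.8304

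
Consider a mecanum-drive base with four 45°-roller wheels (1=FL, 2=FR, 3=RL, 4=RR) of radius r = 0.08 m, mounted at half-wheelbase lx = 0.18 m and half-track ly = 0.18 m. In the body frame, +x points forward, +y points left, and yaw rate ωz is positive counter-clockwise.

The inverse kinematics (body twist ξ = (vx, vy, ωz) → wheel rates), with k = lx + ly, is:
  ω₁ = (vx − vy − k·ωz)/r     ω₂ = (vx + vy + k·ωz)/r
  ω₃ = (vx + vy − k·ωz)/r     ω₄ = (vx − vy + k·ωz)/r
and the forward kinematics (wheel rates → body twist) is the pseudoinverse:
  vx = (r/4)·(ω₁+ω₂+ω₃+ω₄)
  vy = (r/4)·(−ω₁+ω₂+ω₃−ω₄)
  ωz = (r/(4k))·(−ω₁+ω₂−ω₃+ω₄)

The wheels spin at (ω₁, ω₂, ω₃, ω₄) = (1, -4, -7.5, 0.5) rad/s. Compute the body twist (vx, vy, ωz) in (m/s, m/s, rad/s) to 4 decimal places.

k = lx + ly = 0.18 + 0.18 = 0.3600
ω₁+ω₂+ω₃+ω₄ = -10.0000  →  vx = (0.08/4)·-10.0000 = -0.2000
−ω₁+ω₂+ω₃−ω₄ = -13.0000  →  vy = (0.08/4)·-13.0000 = -0.2600
−ω₁+ω₂−ω₃+ω₄ = 3.0000  →  ωz = (0.08/1.4400)·3.0000 = 0.1667

(-0.2000, -0.2600, 0.1667)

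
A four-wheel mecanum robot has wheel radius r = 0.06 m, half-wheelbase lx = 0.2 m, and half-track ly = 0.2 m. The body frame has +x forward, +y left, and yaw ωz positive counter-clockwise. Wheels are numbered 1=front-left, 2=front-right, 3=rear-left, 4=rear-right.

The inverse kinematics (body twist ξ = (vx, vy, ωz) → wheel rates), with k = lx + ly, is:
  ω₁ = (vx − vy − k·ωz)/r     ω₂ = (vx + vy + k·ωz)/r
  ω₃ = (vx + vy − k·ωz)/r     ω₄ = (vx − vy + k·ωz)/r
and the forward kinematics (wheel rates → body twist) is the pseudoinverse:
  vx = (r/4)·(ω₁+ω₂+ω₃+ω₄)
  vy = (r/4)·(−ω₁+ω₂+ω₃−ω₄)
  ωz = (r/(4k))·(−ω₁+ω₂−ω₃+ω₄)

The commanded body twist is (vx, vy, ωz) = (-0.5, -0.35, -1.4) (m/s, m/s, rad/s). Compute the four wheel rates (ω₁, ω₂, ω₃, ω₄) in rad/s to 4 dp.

(6.8333, -23.5000, -4.8333, -11.8333)

k = lx + ly = 0.2 + 0.2 = 0.4000;  k·ωz = 0.4000·-1.4 = -0.5600
ω₁ (FL) = (vx − vy − k·ωz)/r = 0.4100/0.06 = 6.8333
ω₂ (FR) = (vx + vy + k·ωz)/r = -1.4100/0.06 = -23.5000
ω₃ (RL) = (vx + vy − k·ωz)/r = -0.2900/0.06 = -4.8333
ω₄ (RR) = (vx − vy + k·ωz)/r = -0.7100/0.06 = -11.8333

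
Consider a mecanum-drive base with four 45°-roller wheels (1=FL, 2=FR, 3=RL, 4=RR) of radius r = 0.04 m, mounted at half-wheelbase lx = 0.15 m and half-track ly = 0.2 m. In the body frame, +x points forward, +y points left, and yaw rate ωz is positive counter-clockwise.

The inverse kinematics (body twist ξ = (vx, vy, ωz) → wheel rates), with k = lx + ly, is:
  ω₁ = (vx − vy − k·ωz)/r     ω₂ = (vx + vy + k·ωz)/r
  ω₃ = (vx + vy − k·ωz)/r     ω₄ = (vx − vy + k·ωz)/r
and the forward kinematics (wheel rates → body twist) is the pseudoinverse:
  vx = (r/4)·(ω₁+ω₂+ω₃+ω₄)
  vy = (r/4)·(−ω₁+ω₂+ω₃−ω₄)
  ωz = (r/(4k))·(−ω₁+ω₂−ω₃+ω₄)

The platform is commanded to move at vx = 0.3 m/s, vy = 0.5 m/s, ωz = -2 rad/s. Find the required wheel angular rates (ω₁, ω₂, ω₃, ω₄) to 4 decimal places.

k = lx + ly = 0.15 + 0.2 = 0.3500;  k·ωz = 0.3500·-2 = -0.7000
ω₁ (FL) = (vx − vy − k·ωz)/r = 0.5000/0.04 = 12.5000
ω₂ (FR) = (vx + vy + k·ωz)/r = 0.1000/0.04 = 2.5000
ω₃ (RL) = (vx + vy − k·ωz)/r = 1.5000/0.04 = 37.5000
ω₄ (RR) = (vx − vy + k·ωz)/r = -0.9000/0.04 = -22.5000

(12.5000, 2.5000, 37.5000, -22.5000)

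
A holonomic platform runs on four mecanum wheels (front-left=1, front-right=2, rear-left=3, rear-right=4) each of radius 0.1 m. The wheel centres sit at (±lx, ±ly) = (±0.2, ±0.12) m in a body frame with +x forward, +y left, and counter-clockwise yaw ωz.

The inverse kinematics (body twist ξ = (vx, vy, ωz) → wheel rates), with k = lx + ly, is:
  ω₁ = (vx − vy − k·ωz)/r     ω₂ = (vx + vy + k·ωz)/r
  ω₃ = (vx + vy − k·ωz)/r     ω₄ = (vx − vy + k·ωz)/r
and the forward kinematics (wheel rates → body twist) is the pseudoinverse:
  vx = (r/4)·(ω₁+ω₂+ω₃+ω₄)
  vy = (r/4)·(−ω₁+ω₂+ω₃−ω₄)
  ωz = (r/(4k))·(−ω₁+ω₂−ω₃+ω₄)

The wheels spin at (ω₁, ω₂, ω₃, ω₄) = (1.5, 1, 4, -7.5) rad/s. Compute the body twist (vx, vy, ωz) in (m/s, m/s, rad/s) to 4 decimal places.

k = lx + ly = 0.2 + 0.12 = 0.3200
ω₁+ω₂+ω₃+ω₄ = -1.0000  →  vx = (0.1/4)·-1.0000 = -0.0250
−ω₁+ω₂+ω₃−ω₄ = 11.0000  →  vy = (0.1/4)·11.0000 = 0.2750
−ω₁+ω₂−ω₃+ω₄ = -12.0000  →  ωz = (0.1/1.2800)·-12.0000 = -0.9375

(-0.0250, 0.2750, -0.9375)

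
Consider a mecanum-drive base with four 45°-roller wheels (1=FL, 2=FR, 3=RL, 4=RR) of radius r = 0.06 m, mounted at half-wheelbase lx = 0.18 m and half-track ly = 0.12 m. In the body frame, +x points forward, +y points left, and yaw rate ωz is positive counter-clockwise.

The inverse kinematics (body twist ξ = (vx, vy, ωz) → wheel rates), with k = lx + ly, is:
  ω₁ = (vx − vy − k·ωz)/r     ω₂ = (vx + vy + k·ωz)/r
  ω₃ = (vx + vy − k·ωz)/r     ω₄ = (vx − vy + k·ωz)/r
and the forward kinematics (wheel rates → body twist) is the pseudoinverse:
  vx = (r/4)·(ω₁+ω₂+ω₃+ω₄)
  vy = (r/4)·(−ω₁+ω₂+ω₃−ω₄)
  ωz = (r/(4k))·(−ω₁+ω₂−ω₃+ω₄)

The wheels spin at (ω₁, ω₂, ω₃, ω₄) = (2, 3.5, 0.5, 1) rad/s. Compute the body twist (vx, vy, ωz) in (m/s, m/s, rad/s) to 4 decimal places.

(0.1050, 0.0150, 0.1000)

k = lx + ly = 0.18 + 0.12 = 0.3000
ω₁+ω₂+ω₃+ω₄ = 7.0000  →  vx = (0.06/4)·7.0000 = 0.1050
−ω₁+ω₂+ω₃−ω₄ = 1.0000  →  vy = (0.06/4)·1.0000 = 0.0150
−ω₁+ω₂−ω₃+ω₄ = 2.0000  →  ωz = (0.06/1.2000)·2.0000 = 0.1000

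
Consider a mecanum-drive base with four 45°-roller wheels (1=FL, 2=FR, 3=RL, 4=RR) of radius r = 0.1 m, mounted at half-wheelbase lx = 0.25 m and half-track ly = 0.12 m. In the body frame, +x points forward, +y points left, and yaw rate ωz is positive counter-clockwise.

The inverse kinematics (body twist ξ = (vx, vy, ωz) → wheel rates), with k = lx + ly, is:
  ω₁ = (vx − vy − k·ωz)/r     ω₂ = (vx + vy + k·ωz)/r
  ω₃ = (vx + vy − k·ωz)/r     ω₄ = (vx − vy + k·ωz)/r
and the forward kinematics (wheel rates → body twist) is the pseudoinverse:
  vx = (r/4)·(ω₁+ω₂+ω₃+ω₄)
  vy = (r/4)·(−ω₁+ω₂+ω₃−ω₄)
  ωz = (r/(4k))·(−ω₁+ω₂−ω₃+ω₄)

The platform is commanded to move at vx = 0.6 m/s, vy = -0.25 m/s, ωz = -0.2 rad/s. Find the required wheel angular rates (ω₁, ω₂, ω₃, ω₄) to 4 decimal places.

k = lx + ly = 0.25 + 0.12 = 0.3700;  k·ωz = 0.3700·-0.2 = -0.0740
ω₁ (FL) = (vx − vy − k·ωz)/r = 0.9240/0.1 = 9.2400
ω₂ (FR) = (vx + vy + k·ωz)/r = 0.2760/0.1 = 2.7600
ω₃ (RL) = (vx + vy − k·ωz)/r = 0.4240/0.1 = 4.2400
ω₄ (RR) = (vx − vy + k·ωz)/r = 0.7760/0.1 = 7.7600

(9.2400, 2.7600, 4.2400, 7.7600)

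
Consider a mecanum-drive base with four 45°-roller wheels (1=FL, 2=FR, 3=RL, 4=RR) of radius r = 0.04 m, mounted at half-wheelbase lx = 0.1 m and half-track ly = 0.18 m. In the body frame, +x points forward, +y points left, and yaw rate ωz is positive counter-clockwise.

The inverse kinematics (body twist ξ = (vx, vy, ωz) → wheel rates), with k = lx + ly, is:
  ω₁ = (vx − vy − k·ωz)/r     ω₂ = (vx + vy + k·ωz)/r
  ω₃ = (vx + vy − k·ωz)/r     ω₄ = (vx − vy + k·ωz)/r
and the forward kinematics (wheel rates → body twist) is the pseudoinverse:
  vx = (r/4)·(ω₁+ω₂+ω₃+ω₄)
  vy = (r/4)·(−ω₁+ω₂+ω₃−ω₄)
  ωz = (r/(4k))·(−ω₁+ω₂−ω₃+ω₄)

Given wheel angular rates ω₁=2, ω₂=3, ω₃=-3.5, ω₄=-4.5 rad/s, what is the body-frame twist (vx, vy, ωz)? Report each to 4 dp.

k = lx + ly = 0.1 + 0.18 = 0.2800
ω₁+ω₂+ω₃+ω₄ = -3.0000  →  vx = (0.04/4)·-3.0000 = -0.0300
−ω₁+ω₂+ω₃−ω₄ = 2.0000  →  vy = (0.04/4)·2.0000 = 0.0200
−ω₁+ω₂−ω₃+ω₄ = 0.0000  →  ωz = (0.04/1.1200)·0.0000 = 0.0000

(-0.0300, 0.0200, 0.0000)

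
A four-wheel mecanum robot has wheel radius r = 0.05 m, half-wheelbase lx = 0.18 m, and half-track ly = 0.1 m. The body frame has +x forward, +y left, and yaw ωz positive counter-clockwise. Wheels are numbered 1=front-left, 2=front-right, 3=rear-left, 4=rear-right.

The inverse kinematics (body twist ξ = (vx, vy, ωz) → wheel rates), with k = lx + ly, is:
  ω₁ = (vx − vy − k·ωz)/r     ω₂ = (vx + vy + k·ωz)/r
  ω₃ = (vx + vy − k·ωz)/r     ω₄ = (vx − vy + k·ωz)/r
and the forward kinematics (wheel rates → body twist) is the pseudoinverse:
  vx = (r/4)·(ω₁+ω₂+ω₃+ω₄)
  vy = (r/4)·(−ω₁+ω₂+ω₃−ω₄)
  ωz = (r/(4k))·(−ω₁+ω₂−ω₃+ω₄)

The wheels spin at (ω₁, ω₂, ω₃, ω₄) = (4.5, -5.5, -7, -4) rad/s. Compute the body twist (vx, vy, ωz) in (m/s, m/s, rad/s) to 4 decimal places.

k = lx + ly = 0.18 + 0.1 = 0.2800
ω₁+ω₂+ω₃+ω₄ = -12.0000  →  vx = (0.05/4)·-12.0000 = -0.1500
−ω₁+ω₂+ω₃−ω₄ = -13.0000  →  vy = (0.05/4)·-13.0000 = -0.1625
−ω₁+ω₂−ω₃+ω₄ = -7.0000  →  ωz = (0.05/1.1200)·-7.0000 = -0.3125

(-0.1500, -0.1625, -0.3125)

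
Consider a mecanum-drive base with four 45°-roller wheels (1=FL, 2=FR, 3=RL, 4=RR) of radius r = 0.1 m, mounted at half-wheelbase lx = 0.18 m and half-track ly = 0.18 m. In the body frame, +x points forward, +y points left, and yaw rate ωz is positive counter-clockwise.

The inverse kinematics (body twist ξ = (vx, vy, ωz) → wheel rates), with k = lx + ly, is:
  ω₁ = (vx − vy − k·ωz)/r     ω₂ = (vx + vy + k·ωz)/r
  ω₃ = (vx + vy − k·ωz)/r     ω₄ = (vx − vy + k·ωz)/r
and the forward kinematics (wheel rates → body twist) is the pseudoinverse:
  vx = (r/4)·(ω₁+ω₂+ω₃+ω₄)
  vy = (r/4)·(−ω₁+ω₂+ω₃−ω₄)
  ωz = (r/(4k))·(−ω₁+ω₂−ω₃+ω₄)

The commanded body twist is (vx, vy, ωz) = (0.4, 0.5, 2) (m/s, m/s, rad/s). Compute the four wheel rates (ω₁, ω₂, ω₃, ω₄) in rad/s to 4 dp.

(-8.2000, 16.2000, 1.8000, 6.2000)

k = lx + ly = 0.18 + 0.18 = 0.3600;  k·ωz = 0.3600·2 = 0.7200
ω₁ (FL) = (vx − vy − k·ωz)/r = -0.8200/0.1 = -8.2000
ω₂ (FR) = (vx + vy + k·ωz)/r = 1.6200/0.1 = 16.2000
ω₃ (RL) = (vx + vy − k·ωz)/r = 0.1800/0.1 = 1.8000
ω₄ (RR) = (vx − vy + k·ωz)/r = 0.6200/0.1 = 6.2000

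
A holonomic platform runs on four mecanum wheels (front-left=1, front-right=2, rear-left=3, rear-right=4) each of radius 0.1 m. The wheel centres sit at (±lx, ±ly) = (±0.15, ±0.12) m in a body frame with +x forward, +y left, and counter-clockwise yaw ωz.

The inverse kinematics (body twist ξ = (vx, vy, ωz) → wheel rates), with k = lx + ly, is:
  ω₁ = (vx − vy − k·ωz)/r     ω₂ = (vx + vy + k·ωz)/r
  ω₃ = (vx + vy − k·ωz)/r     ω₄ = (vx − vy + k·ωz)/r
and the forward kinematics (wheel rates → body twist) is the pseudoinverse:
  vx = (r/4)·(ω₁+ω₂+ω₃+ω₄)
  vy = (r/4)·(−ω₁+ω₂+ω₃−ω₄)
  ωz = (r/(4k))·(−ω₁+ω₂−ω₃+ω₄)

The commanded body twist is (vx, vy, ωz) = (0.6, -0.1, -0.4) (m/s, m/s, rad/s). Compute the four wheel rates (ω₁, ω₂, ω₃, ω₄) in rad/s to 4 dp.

k = lx + ly = 0.15 + 0.12 = 0.2700;  k·ωz = 0.2700·-0.4 = -0.1080
ω₁ (FL) = (vx − vy − k·ωz)/r = 0.8080/0.1 = 8.0800
ω₂ (FR) = (vx + vy + k·ωz)/r = 0.3920/0.1 = 3.9200
ω₃ (RL) = (vx + vy − k·ωz)/r = 0.6080/0.1 = 6.0800
ω₄ (RR) = (vx − vy + k·ωz)/r = 0.5920/0.1 = 5.9200

(8.0800, 3.9200, 6.0800, 5.9200)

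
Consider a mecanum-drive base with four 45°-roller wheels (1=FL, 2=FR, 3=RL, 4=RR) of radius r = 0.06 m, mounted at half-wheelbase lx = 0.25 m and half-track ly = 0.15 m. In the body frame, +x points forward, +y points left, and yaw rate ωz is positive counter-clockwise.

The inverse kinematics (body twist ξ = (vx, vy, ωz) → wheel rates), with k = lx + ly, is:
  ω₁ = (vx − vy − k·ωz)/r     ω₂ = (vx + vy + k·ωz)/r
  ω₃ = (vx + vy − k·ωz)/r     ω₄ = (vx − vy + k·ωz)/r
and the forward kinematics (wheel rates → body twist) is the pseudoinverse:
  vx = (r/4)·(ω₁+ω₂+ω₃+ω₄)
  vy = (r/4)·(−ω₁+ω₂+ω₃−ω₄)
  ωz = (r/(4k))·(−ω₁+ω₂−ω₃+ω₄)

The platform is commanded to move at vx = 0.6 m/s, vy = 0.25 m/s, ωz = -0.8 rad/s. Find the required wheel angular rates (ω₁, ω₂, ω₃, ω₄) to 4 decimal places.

(11.1667, 8.8333, 19.5000, 0.5000)

k = lx + ly = 0.25 + 0.15 = 0.4000;  k·ωz = 0.4000·-0.8 = -0.3200
ω₁ (FL) = (vx − vy − k·ωz)/r = 0.6700/0.06 = 11.1667
ω₂ (FR) = (vx + vy + k·ωz)/r = 0.5300/0.06 = 8.8333
ω₃ (RL) = (vx + vy − k·ωz)/r = 1.1700/0.06 = 19.5000
ω₄ (RR) = (vx − vy + k·ωz)/r = 0.0300/0.06 = 0.5000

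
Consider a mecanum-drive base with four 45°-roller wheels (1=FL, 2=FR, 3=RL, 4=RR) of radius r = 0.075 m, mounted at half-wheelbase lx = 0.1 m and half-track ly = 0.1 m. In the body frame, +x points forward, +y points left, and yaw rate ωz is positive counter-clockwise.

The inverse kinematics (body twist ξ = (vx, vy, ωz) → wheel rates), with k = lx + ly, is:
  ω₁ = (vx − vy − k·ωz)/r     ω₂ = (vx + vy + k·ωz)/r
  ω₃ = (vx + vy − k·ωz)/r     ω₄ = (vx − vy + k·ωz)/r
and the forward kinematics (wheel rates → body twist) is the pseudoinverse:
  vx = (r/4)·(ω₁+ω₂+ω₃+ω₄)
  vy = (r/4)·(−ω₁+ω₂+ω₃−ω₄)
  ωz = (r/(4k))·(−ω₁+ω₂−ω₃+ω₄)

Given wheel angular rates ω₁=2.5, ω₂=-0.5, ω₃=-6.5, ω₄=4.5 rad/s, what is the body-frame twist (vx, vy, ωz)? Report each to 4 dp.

k = lx + ly = 0.1 + 0.1 = 0.2000
ω₁+ω₂+ω₃+ω₄ = 0.0000  →  vx = (0.075/4)·0.0000 = 0.0000
−ω₁+ω₂+ω₃−ω₄ = -14.0000  →  vy = (0.075/4)·-14.0000 = -0.2625
−ω₁+ω₂−ω₃+ω₄ = 8.0000  →  ωz = (0.075/0.8000)·8.0000 = 0.7500

(0.0000, -0.2625, 0.7500)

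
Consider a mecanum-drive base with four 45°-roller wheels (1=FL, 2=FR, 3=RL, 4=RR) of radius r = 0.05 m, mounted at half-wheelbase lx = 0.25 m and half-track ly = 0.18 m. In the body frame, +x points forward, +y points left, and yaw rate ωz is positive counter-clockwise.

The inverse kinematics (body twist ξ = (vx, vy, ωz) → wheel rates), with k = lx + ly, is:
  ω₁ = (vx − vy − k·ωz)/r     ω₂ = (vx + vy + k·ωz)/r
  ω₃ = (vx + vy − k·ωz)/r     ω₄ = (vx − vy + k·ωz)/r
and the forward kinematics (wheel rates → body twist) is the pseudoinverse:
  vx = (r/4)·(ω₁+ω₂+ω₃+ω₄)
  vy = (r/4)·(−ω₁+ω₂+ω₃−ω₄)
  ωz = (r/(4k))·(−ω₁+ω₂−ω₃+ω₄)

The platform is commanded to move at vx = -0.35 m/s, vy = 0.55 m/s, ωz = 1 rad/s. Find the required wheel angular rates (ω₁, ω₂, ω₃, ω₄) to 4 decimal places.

k = lx + ly = 0.25 + 0.18 = 0.4300;  k·ωz = 0.4300·1 = 0.4300
ω₁ (FL) = (vx − vy − k·ωz)/r = -1.3300/0.05 = -26.6000
ω₂ (FR) = (vx + vy + k·ωz)/r = 0.6300/0.05 = 12.6000
ω₃ (RL) = (vx + vy − k·ωz)/r = -0.2300/0.05 = -4.6000
ω₄ (RR) = (vx − vy + k·ωz)/r = -0.4700/0.05 = -9.4000

(-26.6000, 12.6000, -4.6000, -9.4000)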